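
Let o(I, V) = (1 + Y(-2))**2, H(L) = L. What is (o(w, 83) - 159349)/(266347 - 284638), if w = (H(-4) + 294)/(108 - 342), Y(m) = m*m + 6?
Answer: 53076/6097 ≈ 8.7053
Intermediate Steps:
Y(m) = 6 + m**2 (Y(m) = m**2 + 6 = 6 + m**2)
w = -145/117 (w = (-4 + 294)/(108 - 342) = 290/(-234) = 290*(-1/234) = -145/117 ≈ -1.2393)
o(I, V) = 121 (o(I, V) = (1 + (6 + (-2)**2))**2 = (1 + (6 + 4))**2 = (1 + 10)**2 = 11**2 = 121)
(o(w, 83) - 159349)/(266347 - 284638) = (121 - 159349)/(266347 - 284638) = -159228/(-18291) = -159228*(-1/18291) = 53076/6097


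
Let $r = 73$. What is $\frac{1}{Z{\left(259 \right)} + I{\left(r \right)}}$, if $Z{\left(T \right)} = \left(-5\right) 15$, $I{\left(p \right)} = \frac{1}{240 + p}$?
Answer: $- \frac{313}{23474} \approx -0.013334$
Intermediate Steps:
$Z{\left(T \right)} = -75$
$\frac{1}{Z{\left(259 \right)} + I{\left(r \right)}} = \frac{1}{-75 + \frac{1}{240 + 73}} = \frac{1}{-75 + \frac{1}{313}} = \frac{1}{- \frac{23474}{313}} = - \frac{313}{23474}$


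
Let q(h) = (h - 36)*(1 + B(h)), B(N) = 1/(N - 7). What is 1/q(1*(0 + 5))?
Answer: -2/31 ≈ -0.064516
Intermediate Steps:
B(N) = 1/(-7 + N)
q(h) = (1 + 1/(-7 + h))*(-36 + h) (q(h) = (h - 36)*(1 + 1/(-7 + h)) = (-36 + h)*(1 + 1/(-7 + h)) = (1 + 1/(-7 + h))*(-36 + h))
1/q(1*(0 + 5)) = 1/((216 + (1*(0 + 5))² - 42*(0 + 5))/(-7 + 1*(0 + 5))) = 1/((216 + (1*5)² - 42*5)/(-7 + 1*5)) = 1/((216 + 5² - 42*5)/(-7 + 5)) = 1/((216 + 25 - 210)/(-2)) = 1/(-½*31) = 1/(-31/2) = -2/31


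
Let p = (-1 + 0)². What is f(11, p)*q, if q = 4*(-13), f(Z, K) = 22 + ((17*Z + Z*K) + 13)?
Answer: -12116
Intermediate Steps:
p = 1 (p = (-1)² = 1)
f(Z, K) = 35 + 17*Z + K*Z (f(Z, K) = 22 + ((17*Z + K*Z) + 13) = 22 + (13 + 17*Z + K*Z) = 35 + 17*Z + K*Z)
q = -52
f(11, p)*q = (35 + 17*11 + 1*11)*(-52) = (35 + 187 + 11)*(-52) = 233*(-52) = -12116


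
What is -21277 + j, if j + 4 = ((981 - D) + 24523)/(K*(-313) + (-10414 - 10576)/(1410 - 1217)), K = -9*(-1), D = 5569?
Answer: -12020611006/564671 ≈ -21288.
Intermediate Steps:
K = 9
j = -6106139/564671 (j = -4 + ((981 - 1*5569) + 24523)/(9*(-313) + (-10414 - 10576)/(1410 - 1217)) = -4 + ((981 - 5569) + 24523)/(-2817 - 20990/193) = -4 + (-4588 + 24523)/(-2817 - 20990*1/193) = -4 + 19935/(-2817 - 20990/193) = -4 + 19935/(-564671/193) = -4 + 19935*(-193/564671) = -4 - 3847455/564671 = -6106139/564671 ≈ -10.814)
-21277 + j = -21277 - 6106139/564671 = -12020611006/564671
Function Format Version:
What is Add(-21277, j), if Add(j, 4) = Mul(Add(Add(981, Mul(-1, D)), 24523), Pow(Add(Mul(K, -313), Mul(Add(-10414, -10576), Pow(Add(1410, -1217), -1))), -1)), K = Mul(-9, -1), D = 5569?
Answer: Rational(-12020611006, 564671) ≈ -21288.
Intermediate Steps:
K = 9
j = Rational(-6106139, 564671) (j = Add(-4, Mul(Add(Add(981, Mul(-1, 5569)), 24523), Pow(Add(Mul(9, -313), Mul(Add(-10414, -10576), Pow(Add(1410, -1217), -1))), -1))) = Add(-4, Mul(Add(Add(981, -5569), 24523), Pow(Add(-2817, Mul(-20990, Pow(193, -1))), -1))) = Add(-4, Mul(Add(-4588, 24523), Pow(Add(-2817, Mul(-20990, Rational(1, 193))), -1))) = Add(-4, Mul(19935, Pow(Add(-2817, Rational(-20990, 193)), -1))) = Add(-4, Mul(19935, Pow(Rational(-564671, 193), -1))) = Add(-4, Mul(19935, Rational(-193, 564671))) = Add(-4, Rational(-3847455, 564671)) = Rational(-6106139, 564671) ≈ -10.814)
Add(-21277, j) = Add(-21277, Rational(-6106139, 564671)) = Rational(-12020611006, 564671)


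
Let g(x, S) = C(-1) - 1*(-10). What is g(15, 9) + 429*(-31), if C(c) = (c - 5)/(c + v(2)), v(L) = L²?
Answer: -13291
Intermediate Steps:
C(c) = (-5 + c)/(4 + c) (C(c) = (c - 5)/(c + 2²) = (-5 + c)/(c + 4) = (-5 + c)/(4 + c))
g(x, S) = 8 (g(x, S) = (-5 - 1)/(4 - 1) - 1*(-10) = -6/3 + 10 = (⅓)*(-6) + 10 = -2 + 10 = 8)
g(15, 9) + 429*(-31) = 8 + 429*(-31) = 8 - 13299 = -13291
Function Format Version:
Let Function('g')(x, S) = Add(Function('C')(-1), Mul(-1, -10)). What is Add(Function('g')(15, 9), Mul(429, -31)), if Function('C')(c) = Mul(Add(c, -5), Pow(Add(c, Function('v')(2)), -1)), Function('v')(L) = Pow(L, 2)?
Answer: -13291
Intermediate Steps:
Function('C')(c) = Mul(Pow(Add(4, c), -1), Add(-5, c)) (Function('C')(c) = Mul(Add(c, -5), Pow(Add(c, Pow(2, 2)), -1)) = Mul(Add(-5, c), Pow(Add(c, 4), -1)) = Mul(Add(-5, c), Pow(Add(4, c), -1)) = Mul(Pow(Add(4, c), -1), Add(-5, c)))
Function('g')(x, S) = 8 (Function('g')(x, S) = Add(Mul(Pow(Add(4, -1), -1), Add(-5, -1)), Mul(-1, -10)) = Add(Mul(Pow(3, -1), -6), 10) = Add(Mul(Rational(1, 3), -6), 10) = Add(-2, 10) = 8)
Add(Function('g')(15, 9), Mul(429, -31)) = Add(8, Mul(429, -31)) = Add(8, -13299) = -13291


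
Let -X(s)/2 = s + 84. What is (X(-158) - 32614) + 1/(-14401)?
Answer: -467542867/14401 ≈ -32466.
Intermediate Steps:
X(s) = -168 - 2*s (X(s) = -2*(s + 84) = -2*(84 + s) = -168 - 2*s)
(X(-158) - 32614) + 1/(-14401) = ((-168 - 2*(-158)) - 32614) + 1/(-14401) = ((-168 + 316) - 32614) - 1/14401 = (148 - 32614) - 1/14401 = -32466 - 1/14401 = -467542867/14401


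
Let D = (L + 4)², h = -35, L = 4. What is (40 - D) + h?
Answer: -59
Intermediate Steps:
D = 64 (D = (4 + 4)² = 8² = 64)
(40 - D) + h = (40 - 1*64) - 35 = (40 - 64) - 35 = -24 - 35 = -59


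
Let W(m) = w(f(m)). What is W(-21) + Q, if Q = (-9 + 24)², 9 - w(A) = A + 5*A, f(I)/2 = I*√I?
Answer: 234 + 252*I*√21 ≈ 234.0 + 1154.8*I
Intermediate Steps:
f(I) = 2*I^(3/2) (f(I) = 2*(I*√I) = 2*I^(3/2))
w(A) = 9 - 6*A (w(A) = 9 - (A + 5*A) = 9 - 6*A)
W(m) = 9 - 12*m^(3/2)
Q = 225 (Q = 15² = 225)
W(-21) + Q = (9 - (-252)*I*√21) + 225 = (9 + 252*I*√21) + 225 = 234 + 252*I*√21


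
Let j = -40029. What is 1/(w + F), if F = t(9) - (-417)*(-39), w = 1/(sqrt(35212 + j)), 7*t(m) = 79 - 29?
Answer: -3836918729/62372402727426 + 49*I*sqrt(4817)/62372402727426 ≈ -6.1516e-5 + 5.4525e-11*I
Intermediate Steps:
t(m) = 50/7 (t(m) = (79 - 29)/7 = (1/7)*50 = 50/7)
w = -I*sqrt(4817)/4817 (w = 1/(sqrt(35212 - 40029)) = 1/(sqrt(-4817)) = 1/(I*sqrt(4817)) = -I*sqrt(4817)/4817 ≈ -0.014408*I)
F = -113791/7 (F = 50/7 - (-417)*(-39) = 50/7 - 1*16263 = 50/7 - 16263 = -113791/7 ≈ -16256.)
1/(w + F) = 1/(-I*sqrt(4817)/4817 - 113791/7) = 1/(-113791/7 - I*sqrt(4817)/4817)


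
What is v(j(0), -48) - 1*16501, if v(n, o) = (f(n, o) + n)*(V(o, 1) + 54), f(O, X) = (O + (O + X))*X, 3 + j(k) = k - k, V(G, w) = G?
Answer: -967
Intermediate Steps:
j(k) = -3 (j(k) = -3 + (k - k) = -3 + 0 = -3)
f(O, X) = X*(X + 2*O) (f(O, X) = (X + 2*O)*X = X*(X + 2*O))
v(n, o) = (54 + o)*(n + o*(o + 2*n)) (v(n, o) = (o*(o + 2*n) + n)*(o + 54) = (n + o*(o + 2*n))*(54 + o) = (54 + o)*(n + o*(o + 2*n)))
v(j(0), -48) - 1*16501 = (54*(-3) - 3*(-48) + (-48)²*(-48 + 2*(-3)) + 54*(-48)*(-48 + 2*(-3))) - 1*16501 = (-162 + 144 + 2304*(-48 - 6) + 54*(-48)*(-48 - 6)) - 16501 = (-162 + 144 + 2304*(-54) + 54*(-48)*(-54)) - 16501 = (-162 + 144 - 124416 + 139968) - 16501 = 15534 - 16501 = -967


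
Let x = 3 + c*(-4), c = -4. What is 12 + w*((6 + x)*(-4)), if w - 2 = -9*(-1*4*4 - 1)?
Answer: -15488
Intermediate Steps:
x = 19 (x = 3 - 4*(-4) = 3 + 16 = 19)
w = 155 (w = 2 - 9*(-1*4*4 - 1) = 2 - 9*(-4*4 - 1) = 2 - 9*(-16 - 1) = 2 - 9*(-17) = 2 + 153 = 155)
12 + w*((6 + x)*(-4)) = 12 + 155*((6 + 19)*(-4)) = 12 + 155*(25*(-4)) = 12 + 155*(-100) = 12 - 15500 = -15488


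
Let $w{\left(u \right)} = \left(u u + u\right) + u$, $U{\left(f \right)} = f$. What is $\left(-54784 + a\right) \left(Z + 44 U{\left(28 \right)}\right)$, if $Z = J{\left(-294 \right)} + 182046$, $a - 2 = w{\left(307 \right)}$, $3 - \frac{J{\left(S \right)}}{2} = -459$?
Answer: $7383000362$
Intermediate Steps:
$J{\left(S \right)} = 924$ ($J{\left(S \right)} = 6 - -918 = 6 + 918 = 924$)
$w{\left(u \right)} = u^{2} + 2 u$ ($w{\left(u \right)} = \left(u^{2} + u\right) + u = \left(u + u^{2}\right) + u = u^{2} + 2 u$)
$a = 94865$ ($a = 2 + 307 \left(2 + 307\right) = 2 + 307 \cdot 309 = 2 + 94863 = 94865$)
$Z = 182970$ ($Z = 924 + 182046 = 182970$)
$\left(-54784 + a\right) \left(Z + 44 U{\left(28 \right)}\right) = \left(-54784 + 94865\right) \left(182970 + 44 \cdot 28\right) = 40081 \left(182970 + 1232\right) = 40081 \cdot 184202 = 7383000362$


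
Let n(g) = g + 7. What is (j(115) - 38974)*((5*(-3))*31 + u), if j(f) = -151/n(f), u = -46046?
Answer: 221158828269/122 ≈ 1.8128e+9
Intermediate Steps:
n(g) = 7 + g
j(f) = -151/(7 + f)
(j(115) - 38974)*((5*(-3))*31 + u) = (-151/(7 + 115) - 38974)*((5*(-3))*31 - 46046) = (-151/122 - 38974)*(-15*31 - 46046) = (-151*1/122 - 38974)*(-465 - 46046) = (-151/122 - 38974)*(-46511) = -4754979/122*(-46511) = 221158828269/122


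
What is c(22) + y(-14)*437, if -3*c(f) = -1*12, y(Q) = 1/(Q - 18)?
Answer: -309/32 ≈ -9.6563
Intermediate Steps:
y(Q) = 1/(-18 + Q)
c(f) = 4 (c(f) = -(-1)*12/3 = -⅓*(-12) = 4)
c(22) + y(-14)*437 = 4 + 437/(-18 - 14) = 4 + 437/(-32) = 4 - 1/32*437 = 4 - 437/32 = -309/32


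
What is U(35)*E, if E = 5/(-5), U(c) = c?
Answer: -35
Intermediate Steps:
E = -1 (E = 5*(-⅕) = -1)
U(35)*E = 35*(-1) = -35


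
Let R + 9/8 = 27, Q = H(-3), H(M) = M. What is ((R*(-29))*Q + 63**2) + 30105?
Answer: 290601/8 ≈ 36325.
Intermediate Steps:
Q = -3
R = 207/8 (R = -9/8 + 27 = 207/8 ≈ 25.875)
((R*(-29))*Q + 63**2) + 30105 = (((207/8)*(-29))*(-3) + 63**2) + 30105 = (-6003/8*(-3) + 3969) + 30105 = (18009/8 + 3969) + 30105 = 49761/8 + 30105 = 290601/8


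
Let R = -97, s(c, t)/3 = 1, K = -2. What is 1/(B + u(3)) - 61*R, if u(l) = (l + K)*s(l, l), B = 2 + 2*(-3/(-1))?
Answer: 65088/11 ≈ 5917.1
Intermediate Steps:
s(c, t) = 3 (s(c, t) = 3*1 = 3)
B = 8 (B = 2 + 2*(-3*(-1)) = 2 + 2*3 = 2 + 6 = 8)
u(l) = -6 + 3*l (u(l) = (l - 2)*3 = (-2 + l)*3 = -6 + 3*l)
1/(B + u(3)) - 61*R = 1/(8 + (-6 + 3*3)) - 61*(-97) = 1/(8 + (-6 + 9)) + 5917 = 1/(8 + 3) + 5917 = 1/11 + 5917 = 65088/11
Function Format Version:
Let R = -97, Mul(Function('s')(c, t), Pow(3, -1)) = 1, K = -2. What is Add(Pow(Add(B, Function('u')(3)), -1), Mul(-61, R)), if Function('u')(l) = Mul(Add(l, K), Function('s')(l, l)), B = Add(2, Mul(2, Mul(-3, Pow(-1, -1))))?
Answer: Rational(65088, 11) ≈ 5917.1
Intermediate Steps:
Function('s')(c, t) = 3 (Function('s')(c, t) = Mul(3, 1) = 3)
B = 8 (B = Add(2, Mul(2, Mul(-3, -1))) = Add(2, Mul(2, 3)) = Add(2, 6) = 8)
Function('u')(l) = Add(-6, Mul(3, l)) (Function('u')(l) = Mul(Add(l, -2), 3) = Mul(Add(-2, l), 3) = Add(-6, Mul(3, l)))
Add(Pow(Add(B, Function('u')(3)), -1), Mul(-61, R)) = Add(Pow(Add(8, Add(-6, Mul(3, 3))), -1), Mul(-61, -97)) = Add(Pow(Add(8, Add(-6, 9)), -1), 5917) = Add(Pow(Add(8, 3), -1), 5917) = Add(Pow(11, -1), 5917) = Add(Rational(1, 11), 5917) = Rational(65088, 11)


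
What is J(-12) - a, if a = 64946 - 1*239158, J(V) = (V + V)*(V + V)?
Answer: 174788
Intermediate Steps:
J(V) = 4*V**2 (J(V) = (2*V)*(2*V) = 4*V**2)
a = -174212 (a = 64946 - 239158 = -174212)
J(-12) - a = 4*(-12)**2 - 1*(-174212) = 4*144 + 174212 = 576 + 174212 = 174788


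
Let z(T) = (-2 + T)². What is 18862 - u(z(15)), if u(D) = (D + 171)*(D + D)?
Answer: -96058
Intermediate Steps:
u(D) = 2*D*(171 + D) (u(D) = (171 + D)*(2*D) = 2*D*(171 + D))
18862 - u(z(15)) = 18862 - 2*(-2 + 15)²*(171 + (-2 + 15)²) = 18862 - 2*13²*(171 + 13²) = 18862 - 2*169*(171 + 169) = 18862 - 2*169*340 = 18862 - 1*114920 = 18862 - 114920 = -96058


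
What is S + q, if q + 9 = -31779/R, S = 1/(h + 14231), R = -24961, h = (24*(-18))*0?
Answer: -2744708009/355219991 ≈ -7.7268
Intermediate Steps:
h = 0 (h = -432*0 = 0)
S = 1/14231 (S = 1/(0 + 14231) = 1/14231 ≈ 7.0269e-5)
q = -192870/24961 (q = -9 - 31779/(-24961) = -9 - 31779*(-1)/24961 = -9 - 1*(-31779/24961) = -9 + 31779/24961 = -192870/24961 ≈ -7.7269)
S + q = 1/14231 - 192870/24961 = -2744708009/355219991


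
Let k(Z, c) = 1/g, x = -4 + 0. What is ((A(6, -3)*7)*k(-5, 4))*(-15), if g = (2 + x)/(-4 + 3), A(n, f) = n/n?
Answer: -105/2 ≈ -52.500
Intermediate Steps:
x = -4
A(n, f) = 1
g = 2 (g = (2 - 4)/(-4 + 3) = -2/(-1) = -2*(-1) = 2)
k(Z, c) = ½ (k(Z, c) = 1/2 = ½)
((A(6, -3)*7)*k(-5, 4))*(-15) = ((1*7)*(½))*(-15) = (7*(½))*(-15) = (7/2)*(-15) = -105/2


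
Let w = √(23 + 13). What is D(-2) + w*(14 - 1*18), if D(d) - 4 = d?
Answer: -22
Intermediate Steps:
D(d) = 4 + d
w = 6 (w = √36 = 6)
D(-2) + w*(14 - 1*18) = (4 - 2) + 6*(14 - 1*18) = 2 + 6*(14 - 18) = 2 + 6*(-4) = 2 - 24 = -22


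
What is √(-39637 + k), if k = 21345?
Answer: 2*I*√4573 ≈ 135.25*I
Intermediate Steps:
√(-39637 + k) = √(-39637 + 21345) = √(-18292) = 2*I*√4573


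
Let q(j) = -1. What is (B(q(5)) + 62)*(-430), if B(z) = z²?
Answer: -27090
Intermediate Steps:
(B(q(5)) + 62)*(-430) = ((-1)² + 62)*(-430) = (1 + 62)*(-430) = 63*(-430) = -27090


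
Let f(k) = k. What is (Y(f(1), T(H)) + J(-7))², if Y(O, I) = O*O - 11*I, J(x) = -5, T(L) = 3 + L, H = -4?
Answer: 49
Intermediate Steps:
Y(O, I) = O² - 11*I
(Y(f(1), T(H)) + J(-7))² = ((1² - 11*(3 - 4)) - 5)² = ((1 - 11*(-1)) - 5)² = ((1 + 11) - 5)² = (12 - 5)² = 7² = 49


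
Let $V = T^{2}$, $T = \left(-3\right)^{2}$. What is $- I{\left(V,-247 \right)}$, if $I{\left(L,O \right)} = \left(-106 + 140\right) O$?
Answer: $8398$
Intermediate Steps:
$T = 9$
$V = 81$ ($V = 9^{2} = 81$)
$I{\left(L,O \right)} = 34 O$
$- I{\left(V,-247 \right)} = - 34 \left(-247\right) = \left(-1\right) \left(-8398\right) = 8398$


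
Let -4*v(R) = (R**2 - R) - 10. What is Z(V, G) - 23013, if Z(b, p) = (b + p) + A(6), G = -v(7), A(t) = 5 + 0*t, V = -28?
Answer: -23028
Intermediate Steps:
v(R) = 5/2 - R**2/4 + R/4 (v(R) = -((R**2 - R) - 10)/4 = -(-10 + R**2 - R)/4 = 5/2 - R**2/4 + R/4)
A(t) = 5 (A(t) = 5 + 0 = 5)
G = 8 (G = -(5/2 - 1/4*7**2 + (1/4)*7) = -(5/2 - 1/4*49 + 7/4) = -(5/2 - 49/4 + 7/4) = -1*(-8) = 8)
Z(b, p) = 5 + b + p (Z(b, p) = (b + p) + 5 = 5 + b + p)
Z(V, G) - 23013 = (5 - 28 + 8) - 23013 = -15 - 23013 = -23028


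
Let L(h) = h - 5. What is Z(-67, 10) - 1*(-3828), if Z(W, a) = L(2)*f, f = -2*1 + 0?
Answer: 3834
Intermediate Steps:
L(h) = -5 + h
f = -2 (f = -2 + 0 = -2)
Z(W, a) = 6 (Z(W, a) = (-5 + 2)*(-2) = -3*(-2) = 6)
Z(-67, 10) - 1*(-3828) = 6 - 1*(-3828) = 6 + 3828 = 3834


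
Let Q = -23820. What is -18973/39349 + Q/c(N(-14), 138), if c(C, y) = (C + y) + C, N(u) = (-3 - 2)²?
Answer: -235215026/1849403 ≈ -127.18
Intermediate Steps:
N(u) = 25 (N(u) = (-5)² = 25)
c(C, y) = y + 2*C
-18973/39349 + Q/c(N(-14), 138) = -18973/39349 - 23820/(138 + 2*25) = -18973*1/39349 - 23820/(138 + 50) = -18973/39349 - 23820/188 = -18973/39349 - 23820*1/188 = -18973/39349 - 5955/47 = -235215026/1849403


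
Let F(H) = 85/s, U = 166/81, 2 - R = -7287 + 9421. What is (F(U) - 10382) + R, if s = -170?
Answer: -25029/2 ≈ -12515.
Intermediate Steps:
R = -2132 (R = 2 - (-7287 + 9421) = 2 - 1*2134 = 2 - 2134 = -2132)
U = 166/81 (U = 166*(1/81) = 166/81 ≈ 2.0494)
F(H) = -½ (F(H) = 85/(-170) = 85*(-1/170) = -½)
(F(U) - 10382) + R = (-½ - 10382) - 2132 = -20765/2 - 2132 = -25029/2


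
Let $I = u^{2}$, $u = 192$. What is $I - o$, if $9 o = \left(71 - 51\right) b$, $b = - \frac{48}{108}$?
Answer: $\frac{2986064}{81} \approx 36865.0$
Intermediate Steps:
$b = - \frac{4}{9}$ ($b = \left(-48\right) \frac{1}{108} = - \frac{4}{9} \approx -0.44444$)
$I = 36864$ ($I = 192^{2} = 36864$)
$o = - \frac{80}{81}$ ($o = \frac{\left(71 - 51\right) \left(- \frac{4}{9}\right)}{9} = \frac{20 \left(- \frac{4}{9}\right)}{9} = \frac{1}{9} \left(- \frac{80}{9}\right) = - \frac{80}{81} \approx -0.98765$)
$I - o = 36864 - - \frac{80}{81} = 36864 + \frac{80}{81} = \frac{2986064}{81}$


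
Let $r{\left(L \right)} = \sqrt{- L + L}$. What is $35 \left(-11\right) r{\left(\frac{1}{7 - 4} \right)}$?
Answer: $0$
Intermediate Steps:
$r{\left(L \right)} = 0$ ($r{\left(L \right)} = \sqrt{0} = 0$)
$35 \left(-11\right) r{\left(\frac{1}{7 - 4} \right)} = 35 \left(-11\right) 0 = \left(-385\right) 0 = 0$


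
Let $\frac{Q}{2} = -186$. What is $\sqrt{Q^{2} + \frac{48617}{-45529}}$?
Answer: $\frac{\sqrt{286852574273551}}{45529} \approx 372.0$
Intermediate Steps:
$Q = -372$ ($Q = 2 \left(-186\right) = -372$)
$\sqrt{Q^{2} + \frac{48617}{-45529}} = \sqrt{\left(-372\right)^{2} + \frac{48617}{-45529}} = \sqrt{138384 + 48617 \left(- \frac{1}{45529}\right)} = \sqrt{138384 - \frac{48617}{45529}} = \sqrt{\frac{6300436519}{45529}} = \frac{\sqrt{286852574273551}}{45529}$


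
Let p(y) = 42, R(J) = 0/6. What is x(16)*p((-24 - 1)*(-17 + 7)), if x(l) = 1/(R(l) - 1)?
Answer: -42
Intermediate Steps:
R(J) = 0 (R(J) = 0*(1/6) = 0)
x(l) = -1 (x(l) = 1/(0 - 1) = 1/(-1) = -1)
x(16)*p((-24 - 1)*(-17 + 7)) = -1*42 = -42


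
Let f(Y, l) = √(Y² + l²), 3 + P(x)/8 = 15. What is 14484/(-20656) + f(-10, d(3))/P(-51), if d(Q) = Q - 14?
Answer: -3621/5164 + √221/96 ≈ -0.54635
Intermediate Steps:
P(x) = 96 (P(x) = -24 + 8*15 = -24 + 120 = 96)
d(Q) = -14 + Q
14484/(-20656) + f(-10, d(3))/P(-51) = 14484/(-20656) + √((-10)² + (-14 + 3)²)/96 = 14484*(-1/20656) + √(100 + (-11)²)*(1/96) = -3621/5164 + √(100 + 121)*(1/96) = -3621/5164 + √221*(1/96) = -3621/5164 + √221/96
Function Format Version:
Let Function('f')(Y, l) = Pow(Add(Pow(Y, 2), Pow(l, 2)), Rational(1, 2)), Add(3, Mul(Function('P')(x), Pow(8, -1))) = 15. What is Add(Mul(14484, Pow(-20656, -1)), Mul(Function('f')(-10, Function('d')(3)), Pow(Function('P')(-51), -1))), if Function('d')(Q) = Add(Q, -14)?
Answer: Add(Rational(-3621, 5164), Mul(Rational(1, 96), Pow(221, Rational(1, 2)))) ≈ -0.54635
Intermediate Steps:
Function('P')(x) = 96 (Function('P')(x) = Add(-24, Mul(8, 15)) = Add(-24, 120) = 96)
Function('d')(Q) = Add(-14, Q)
Add(Mul(14484, Pow(-20656, -1)), Mul(Function('f')(-10, Function('d')(3)), Pow(Function('P')(-51), -1))) = Add(Mul(14484, Pow(-20656, -1)), Mul(Pow(Add(Pow(-10, 2), Pow(Add(-14, 3), 2)), Rational(1, 2)), Pow(96, -1))) = Add(Mul(14484, Rational(-1, 20656)), Mul(Pow(Add(100, Pow(-11, 2)), Rational(1, 2)), Rational(1, 96))) = Add(Rational(-3621, 5164), Mul(Pow(Add(100, 121), Rational(1, 2)), Rational(1, 96))) = Add(Rational(-3621, 5164), Mul(Pow(221, Rational(1, 2)), Rational(1, 96))) = Add(Rational(-3621, 5164), Mul(Rational(1, 96), Pow(221, Rational(1, 2))))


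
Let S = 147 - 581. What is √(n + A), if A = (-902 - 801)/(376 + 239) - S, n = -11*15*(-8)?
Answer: √662359305/615 ≈ 41.848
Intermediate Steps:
S = -434
n = 1320 (n = -165*(-8) = 1320)
A = 265207/615 (A = (-902 - 801)/(376 + 239) - 1*(-434) = -1703/615 + 434 = 265207/615 ≈ 431.23)
√(n + A) = √(1320 + 265207/615) = √(1077007/615) = √662359305/615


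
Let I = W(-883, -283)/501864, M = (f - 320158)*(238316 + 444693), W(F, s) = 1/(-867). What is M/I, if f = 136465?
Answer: 54591392784704048856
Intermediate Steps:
W(F, s) = -1/867
M = -125463972237 (M = (136465 - 320158)*(238316 + 444693) = -183693*683009 = -125463972237)
I = -1/435116088 (I = -1/867/501864 = -1/867*1/501864 = -1/435116088 ≈ -2.2982e-9)
M/I = -125463972237/(-1/435116088) = -125463972237*(-435116088) = 54591392784704048856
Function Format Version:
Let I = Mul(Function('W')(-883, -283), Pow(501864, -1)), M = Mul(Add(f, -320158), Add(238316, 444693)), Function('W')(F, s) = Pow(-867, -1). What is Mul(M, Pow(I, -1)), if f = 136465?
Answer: 54591392784704048856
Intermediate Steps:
Function('W')(F, s) = Rational(-1, 867)
M = -125463972237 (M = Mul(Add(136465, -320158), Add(238316, 444693)) = Mul(-183693, 683009) = -125463972237)
I = Rational(-1, 435116088) (I = Mul(Rational(-1, 867), Pow(501864, -1)) = Mul(Rational(-1, 867), Rational(1, 501864)) = Rational(-1, 435116088) ≈ -2.2982e-9)
Mul(M, Pow(I, -1)) = Mul(-125463972237, Pow(Rational(-1, 435116088), -1)) = Mul(-125463972237, -435116088) = 54591392784704048856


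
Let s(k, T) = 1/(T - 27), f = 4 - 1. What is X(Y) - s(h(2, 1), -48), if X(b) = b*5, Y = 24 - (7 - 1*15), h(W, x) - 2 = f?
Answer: 12001/75 ≈ 160.01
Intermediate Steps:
f = 3
h(W, x) = 5 (h(W, x) = 2 + 3 = 5)
Y = 32 (Y = 24 - (7 - 15) = 24 - 1*(-8) = 24 + 8 = 32)
X(b) = 5*b
s(k, T) = 1/(-27 + T)
X(Y) - s(h(2, 1), -48) = 5*32 - 1/(-27 - 48) = 160 - 1/(-75) = 160 - 1*(-1/75) = 160 + 1/75 = 12001/75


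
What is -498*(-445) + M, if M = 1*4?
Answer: 221614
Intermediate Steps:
M = 4
-498*(-445) + M = -498*(-445) + 4 = 221610 + 4 = 221614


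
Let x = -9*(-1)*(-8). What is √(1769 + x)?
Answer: √1697 ≈ 41.195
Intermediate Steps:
x = -72 (x = 9*(-8) = -72)
√(1769 + x) = √(1769 - 72) = √1697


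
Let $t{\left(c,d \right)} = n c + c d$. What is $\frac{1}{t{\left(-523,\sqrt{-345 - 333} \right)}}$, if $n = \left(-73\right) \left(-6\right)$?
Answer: $\frac{i}{523 \left(\sqrt{678} - 438 i\right)} \approx -4.35 \cdot 10^{-6} + 2.586 \cdot 10^{-7} i$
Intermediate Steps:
$n = 438$
$t{\left(c,d \right)} = 438 c + c d$
$\frac{1}{t{\left(-523,\sqrt{-345 - 333} \right)}} = \frac{1}{\left(-523\right) \left(438 + \sqrt{-345 - 333}\right)} = \frac{1}{\left(-523\right) \left(438 + \sqrt{-678}\right)} = \frac{1}{\left(-523\right) \left(438 + i \sqrt{678}\right)} = \frac{1}{-229074 - 523 i \sqrt{678}}$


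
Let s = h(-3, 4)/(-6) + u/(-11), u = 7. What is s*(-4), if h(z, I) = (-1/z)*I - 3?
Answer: 142/99 ≈ 1.4343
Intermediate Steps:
h(z, I) = -3 - I/z (h(z, I) = -I/z - 3 = -3 - I/z)
s = -71/198 (s = (-3 - 1*4/(-3))/(-6) + 7/(-11) = (-3 - 1*4*(-⅓))*(-⅙) + 7*(-1/11) = (-3 + 4/3)*(-⅙) - 7/11 = -5/3*(-⅙) - 7/11 = 5/18 - 7/11 = -71/198 ≈ -0.35859)
s*(-4) = -71/198*(-4) = 142/99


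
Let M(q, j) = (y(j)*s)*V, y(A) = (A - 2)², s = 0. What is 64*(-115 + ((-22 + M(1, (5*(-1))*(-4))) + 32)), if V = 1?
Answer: -6720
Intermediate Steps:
y(A) = (-2 + A)²
M(q, j) = 0 (M(q, j) = ((-2 + j)²*0)*1 = 0*1 = 0)
64*(-115 + ((-22 + M(1, (5*(-1))*(-4))) + 32)) = 64*(-115 + ((-22 + 0) + 32)) = 64*(-115 + (-22 + 32)) = 64*(-115 + 10) = 64*(-105) = -6720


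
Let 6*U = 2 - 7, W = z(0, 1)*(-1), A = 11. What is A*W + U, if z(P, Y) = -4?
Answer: 259/6 ≈ 43.167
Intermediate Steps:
W = 4 (W = -4*(-1) = 4)
U = -5/6 (U = (2 - 7)/6 = (1/6)*(-5) = -5/6 ≈ -0.83333)
A*W + U = 11*4 - 5/6 = 44 - 5/6 = 259/6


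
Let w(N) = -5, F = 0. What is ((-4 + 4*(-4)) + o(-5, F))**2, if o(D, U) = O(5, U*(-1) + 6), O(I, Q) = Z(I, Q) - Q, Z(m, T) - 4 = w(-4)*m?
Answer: 2209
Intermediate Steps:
Z(m, T) = 4 - 5*m
O(I, Q) = 4 - Q - 5*I (O(I, Q) = (4 - 5*I) - Q = 4 - Q - 5*I)
o(D, U) = -27 + U (o(D, U) = 4 - (U*(-1) + 6) - 5*5 = 4 - (-U + 6) - 25 = 4 - (6 - U) - 25 = 4 + (-6 + U) - 25 = -27 + U)
((-4 + 4*(-4)) + o(-5, F))**2 = ((-4 + 4*(-4)) + (-27 + 0))**2 = ((-4 - 16) - 27)**2 = (-20 - 27)**2 = (-47)**2 = 2209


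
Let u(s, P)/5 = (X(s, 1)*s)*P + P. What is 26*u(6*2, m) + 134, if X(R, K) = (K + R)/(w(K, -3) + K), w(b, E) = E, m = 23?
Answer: -230096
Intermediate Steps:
X(R, K) = (K + R)/(-3 + K)
u(s, P) = 5*P + 5*P*s*(-½ - s/2) (u(s, P) = 5*((((1 + s)/(-3 + 1))*s)*P + P) = 5*((((1 + s)/(-2))*s)*P + P) = 5*(((-(1 + s)/2)*s)*P + P) = 5*(((-½ - s/2)*s)*P + P) = 5*((s*(-½ - s/2))*P + P) = 5*(P*s*(-½ - s/2) + P) = 5*(P + P*s*(-½ - s/2)) = 5*P + 5*P*s*(-½ - s/2))
26*u(6*2, m) + 134 = 26*((5/2)*23*(2 - 6*2 - (6*2)²)) + 134 = 26*((5/2)*23*(2 - 1*12 - 1*12²)) + 134 = 26*((5/2)*23*(2 - 12 - 1*144)) + 134 = 26*((5/2)*23*(2 - 12 - 144)) + 134 = 26*((5/2)*23*(-154)) + 134 = 26*(-8855) + 134 = -230230 + 134 = -230096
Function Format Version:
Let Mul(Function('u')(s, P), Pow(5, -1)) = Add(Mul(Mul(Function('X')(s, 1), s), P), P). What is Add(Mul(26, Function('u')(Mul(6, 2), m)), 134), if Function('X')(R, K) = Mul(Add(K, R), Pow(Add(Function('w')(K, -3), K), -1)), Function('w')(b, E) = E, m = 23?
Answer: -230096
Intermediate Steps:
Function('X')(R, K) = Mul(Pow(Add(-3, K), -1), Add(K, R)) (Function('X')(R, K) = Mul(Add(K, R), Pow(Add(-3, K), -1)) = Mul(Pow(Add(-3, K), -1), Add(K, R)))
Function('u')(s, P) = Add(Mul(5, P), Mul(5, P, s, Add(Rational(-1, 2), Mul(Rational(-1, 2), s)))) (Function('u')(s, P) = Mul(5, Add(Mul(Mul(Mul(Pow(Add(-3, 1), -1), Add(1, s)), s), P), P)) = Mul(5, Add(Mul(Mul(Mul(Pow(-2, -1), Add(1, s)), s), P), P)) = Mul(5, Add(Mul(Mul(Mul(Rational(-1, 2), Add(1, s)), s), P), P)) = Mul(5, Add(Mul(Mul(Add(Rational(-1, 2), Mul(Rational(-1, 2), s)), s), P), P)) = Mul(5, Add(Mul(Mul(s, Add(Rational(-1, 2), Mul(Rational(-1, 2), s))), P), P)) = Mul(5, Add(Mul(P, s, Add(Rational(-1, 2), Mul(Rational(-1, 2), s))), P)) = Mul(5, Add(P, Mul(P, s, Add(Rational(-1, 2), Mul(Rational(-1, 2), s))))) = Add(Mul(5, P), Mul(5, P, s, Add(Rational(-1, 2), Mul(Rational(-1, 2), s)))))
Add(Mul(26, Function('u')(Mul(6, 2), m)), 134) = Add(Mul(26, Mul(Rational(5, 2), 23, Add(2, Mul(-1, Mul(6, 2)), Mul(-1, Pow(Mul(6, 2), 2))))), 134) = Add(Mul(26, Mul(Rational(5, 2), 23, Add(2, Mul(-1, 12), Mul(-1, Pow(12, 2))))), 134) = Add(Mul(26, Mul(Rational(5, 2), 23, Add(2, -12, Mul(-1, 144)))), 134) = Add(Mul(26, Mul(Rational(5, 2), 23, Add(2, -12, -144))), 134) = Add(Mul(26, Mul(Rational(5, 2), 23, -154)), 134) = Add(Mul(26, -8855), 134) = Add(-230230, 134) = -230096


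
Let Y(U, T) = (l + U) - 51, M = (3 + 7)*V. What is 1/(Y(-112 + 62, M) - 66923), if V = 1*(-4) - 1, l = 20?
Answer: -1/67004 ≈ -1.4924e-5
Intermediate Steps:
V = -5 (V = -4 - 1 = -5)
M = -50 (M = (3 + 7)*(-5) = 10*(-5) = -50)
Y(U, T) = -31 + U (Y(U, T) = (20 + U) - 51 = -31 + U)
1/(Y(-112 + 62, M) - 66923) = 1/((-31 + (-112 + 62)) - 66923) = 1/((-31 - 50) - 66923) = 1/(-81 - 66923) = 1/(-67004) = -1/67004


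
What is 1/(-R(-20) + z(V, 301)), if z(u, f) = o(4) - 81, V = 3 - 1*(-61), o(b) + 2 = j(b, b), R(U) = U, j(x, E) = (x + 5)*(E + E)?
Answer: ⅑ ≈ 0.11111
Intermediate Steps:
j(x, E) = 2*E*(5 + x) (j(x, E) = (5 + x)*(2*E) = 2*E*(5 + x))
o(b) = -2 + 2*b*(5 + b)
V = 64 (V = 3 + 61 = 64)
z(u, f) = -11 (z(u, f) = (-2 + 2*4*(5 + 4)) - 81 = (-2 + 2*4*9) - 81 = (-2 + 72) - 81 = 70 - 81 = -11)
1/(-R(-20) + z(V, 301)) = 1/(-1*(-20) - 11) = 1/(20 - 11) = 1/9 = ⅑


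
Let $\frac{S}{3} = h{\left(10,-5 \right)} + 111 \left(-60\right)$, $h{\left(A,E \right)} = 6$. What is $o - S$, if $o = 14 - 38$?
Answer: $19938$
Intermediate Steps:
$S = -19962$ ($S = 3 \left(6 + 111 \left(-60\right)\right) = 3 \left(6 - 6660\right) = 3 \left(-6654\right) = -19962$)
$o = -24$ ($o = 14 - 38 = -24$)
$o - S = -24 - -19962 = -24 + 19962 = 19938$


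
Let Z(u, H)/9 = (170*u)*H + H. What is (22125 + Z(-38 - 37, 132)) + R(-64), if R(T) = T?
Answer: -15123751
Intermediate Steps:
Z(u, H) = 9*H + 1530*H*u (Z(u, H) = 9*((170*u)*H + H) = 9*(170*H*u + H) = 9*(H + 170*H*u) = 9*H + 1530*H*u)
(22125 + Z(-38 - 37, 132)) + R(-64) = (22125 + 9*132*(1 + 170*(-38 - 37))) - 64 = (22125 + 9*132*(1 + 170*(-75))) - 64 = (22125 + 9*132*(1 - 12750)) - 64 = (22125 + 9*132*(-12749)) - 64 = (22125 - 15145812) - 64 = -15123687 - 64 = -15123751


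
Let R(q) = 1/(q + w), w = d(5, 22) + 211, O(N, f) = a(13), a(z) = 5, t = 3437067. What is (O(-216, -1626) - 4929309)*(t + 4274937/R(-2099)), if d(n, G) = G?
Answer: 39304275576369000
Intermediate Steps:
O(N, f) = 5
w = 233 (w = 22 + 211 = 233)
R(q) = 1/(233 + q) (R(q) = 1/(q + 233) = 1/(233 + q))
(O(-216, -1626) - 4929309)*(t + 4274937/R(-2099)) = (5 - 4929309)*(3437067 + 4274937/(1/(233 - 2099))) = -4929304*(3437067 + 4274937/(1/(-1866))) = -4929304*(3437067 + 4274937/(-1/1866)) = -4929304*(3437067 + 4274937*(-1866)) = -4929304*(3437067 - 7977032442) = -4929304*(-7973595375) = 39304275576369000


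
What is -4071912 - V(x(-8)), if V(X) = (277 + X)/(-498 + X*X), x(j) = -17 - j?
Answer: -1697987036/417 ≈ -4.0719e+6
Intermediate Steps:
V(X) = (277 + X)/(-498 + X**2)
-4071912 - V(x(-8)) = -4071912 - (277 + (-17 - 1*(-8)))/(-498 + (-17 - 1*(-8))**2) = -4071912 - (277 + (-17 + 8))/(-498 + (-17 + 8)**2) = -4071912 - (277 - 9)/(-498 + (-9)**2) = -4071912 - 268/(-498 + 81) = -4071912 - 268/(-417) = -4071912 - (-1)*268/417 = -4071912 - 1*(-268/417) = -4071912 + 268/417 = -1697987036/417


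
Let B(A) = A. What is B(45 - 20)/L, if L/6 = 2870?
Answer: 5/3444 ≈ 0.0014518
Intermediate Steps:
L = 17220 (L = 6*2870 = 17220)
B(45 - 20)/L = (45 - 20)/17220 = 25*(1/17220) = 5/3444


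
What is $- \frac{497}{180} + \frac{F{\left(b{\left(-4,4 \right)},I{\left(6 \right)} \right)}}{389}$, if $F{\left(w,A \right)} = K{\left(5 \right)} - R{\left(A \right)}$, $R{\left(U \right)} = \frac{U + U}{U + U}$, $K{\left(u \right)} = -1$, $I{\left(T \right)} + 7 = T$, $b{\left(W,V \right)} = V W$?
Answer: $- \frac{193693}{70020} \approx -2.7663$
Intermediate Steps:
$I{\left(T \right)} = -7 + T$
$R{\left(U \right)} = 1$ ($R{\left(U \right)} = \frac{2 U}{2 U} = 2 U \frac{1}{2 U} = 1$)
$F{\left(w,A \right)} = -2$ ($F{\left(w,A \right)} = -1 - 1 = -2$)
$- \frac{497}{180} + \frac{F{\left(b{\left(-4,4 \right)},I{\left(6 \right)} \right)}}{389} = - \frac{497}{180} - \frac{2}{389} = - \frac{193693}{70020}$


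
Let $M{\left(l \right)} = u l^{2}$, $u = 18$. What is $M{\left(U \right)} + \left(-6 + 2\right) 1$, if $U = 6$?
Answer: $644$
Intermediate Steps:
$M{\left(l \right)} = 18 l^{2}$
$M{\left(U \right)} + \left(-6 + 2\right) 1 = 18 \cdot 6^{2} + \left(-6 + 2\right) 1 = 18 \cdot 36 - 4 = 648 - 4 = 644$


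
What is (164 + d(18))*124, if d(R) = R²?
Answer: 60512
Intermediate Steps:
(164 + d(18))*124 = (164 + 18²)*124 = (164 + 324)*124 = 488*124 = 60512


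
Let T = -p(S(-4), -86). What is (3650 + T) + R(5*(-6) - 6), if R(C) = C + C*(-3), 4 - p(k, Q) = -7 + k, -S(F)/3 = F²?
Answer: 3663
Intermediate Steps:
S(F) = -3*F²
p(k, Q) = 11 - k (p(k, Q) = 4 - (-7 + k) = 4 + (7 - k) = 11 - k)
R(C) = -2*C (R(C) = C - 3*C = -2*C)
T = -59 (T = -(11 - (-3)*(-4)²) = -(11 - (-3)*16) = -(11 - 1*(-48)) = -(11 + 48) = -1*59 = -59)
(3650 + T) + R(5*(-6) - 6) = (3650 - 59) - 2*(5*(-6) - 6) = 3591 - 2*(-30 - 6) = 3591 - 2*(-36) = 3591 + 72 = 3663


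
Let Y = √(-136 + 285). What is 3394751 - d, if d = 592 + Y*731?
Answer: 3394159 - 731*√149 ≈ 3.3852e+6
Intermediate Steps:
Y = √149 ≈ 12.207
d = 592 + 731*√149 (d = 592 + √149*731 = 592 + 731*√149 ≈ 9515.0)
3394751 - d = 3394751 - (592 + 731*√149) = 3394751 + (-592 - 731*√149) = 3394159 - 731*√149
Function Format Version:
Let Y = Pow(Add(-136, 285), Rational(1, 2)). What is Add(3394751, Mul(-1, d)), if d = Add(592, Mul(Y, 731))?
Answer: Add(3394159, Mul(-731, Pow(149, Rational(1, 2)))) ≈ 3.3852e+6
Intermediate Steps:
Y = Pow(149, Rational(1, 2)) ≈ 12.207
d = Add(592, Mul(731, Pow(149, Rational(1, 2)))) (d = Add(592, Mul(Pow(149, Rational(1, 2)), 731)) = Add(592, Mul(731, Pow(149, Rational(1, 2)))) ≈ 9515.0)
Add(3394751, Mul(-1, d)) = Add(3394751, Mul(-1, Add(592, Mul(731, Pow(149, Rational(1, 2)))))) = Add(3394751, Add(-592, Mul(-731, Pow(149, Rational(1, 2))))) = Add(3394159, Mul(-731, Pow(149, Rational(1, 2))))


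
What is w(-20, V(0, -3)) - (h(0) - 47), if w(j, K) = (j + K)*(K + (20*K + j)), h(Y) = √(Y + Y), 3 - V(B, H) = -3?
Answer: -1437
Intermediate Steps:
V(B, H) = 6 (V(B, H) = 3 - 1*(-3) = 3 + 3 = 6)
h(Y) = √2*√Y (h(Y) = √(2*Y) = √2*√Y)
w(j, K) = (K + j)*(j + 21*K) (w(j, K) = (K + j)*(K + (j + 20*K)) = (K + j)*(j + 21*K))
w(-20, V(0, -3)) - (h(0) - 47) = ((-20)² + 21*6² + 22*6*(-20)) - (√2*√0 - 47) = (400 + 21*36 - 2640) - (√2*0 - 47) = (400 + 756 - 2640) - (0 - 47) = -1484 - 1*(-47) = -1484 + 47 = -1437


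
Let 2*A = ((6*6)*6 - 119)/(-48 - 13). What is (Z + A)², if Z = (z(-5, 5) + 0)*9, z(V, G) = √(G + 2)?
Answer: 8448637/14884 - 873*√7/61 ≈ 529.77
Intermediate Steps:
z(V, G) = √(2 + G)
Z = 9*√7 (Z = (√(2 + 5) + 0)*9 = (√7 + 0)*9 = √7*9 = 9*√7 ≈ 23.812)
A = -97/122 (A = (((6*6)*6 - 119)/(-48 - 13))/2 = ((36*6 - 119)/(-61))/2 = ((216 - 119)*(-1/61))/2 = (97*(-1/61))/2 = (½)*(-97/61) = -97/122 ≈ -0.79508)
(Z + A)² = (9*√7 - 97/122)² = (-97/122 + 9*√7)²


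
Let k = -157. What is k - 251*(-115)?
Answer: 28708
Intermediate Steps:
k - 251*(-115) = -157 - 251*(-115) = -157 + 28865 = 28708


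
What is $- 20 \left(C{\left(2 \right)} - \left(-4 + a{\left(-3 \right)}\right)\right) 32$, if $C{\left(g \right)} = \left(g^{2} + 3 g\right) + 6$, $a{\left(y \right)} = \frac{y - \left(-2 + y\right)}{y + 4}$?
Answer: $-11520$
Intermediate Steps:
$a{\left(y \right)} = \frac{2}{4 + y}$
$C{\left(g \right)} = 6 + g^{2} + 3 g$
$- 20 \left(C{\left(2 \right)} - \left(-4 + a{\left(-3 \right)}\right)\right) 32 = - 20 \left(\left(6 + 2^{2} + 3 \cdot 2\right) + \left(4 - \frac{2}{4 - 3}\right)\right) 32 = - 20 \left(\left(6 + 4 + 6\right) + \left(4 - \frac{2}{1}\right)\right) 32 = - 20 \left(16 + \left(4 - 2 \cdot 1\right)\right) 32 = - 20 \left(16 + \left(4 - 2\right)\right) 32 = - 20 \left(16 + 2\right) 32 = \left(-20\right) 18 \cdot 32 = \left(-360\right) 32 = -11520$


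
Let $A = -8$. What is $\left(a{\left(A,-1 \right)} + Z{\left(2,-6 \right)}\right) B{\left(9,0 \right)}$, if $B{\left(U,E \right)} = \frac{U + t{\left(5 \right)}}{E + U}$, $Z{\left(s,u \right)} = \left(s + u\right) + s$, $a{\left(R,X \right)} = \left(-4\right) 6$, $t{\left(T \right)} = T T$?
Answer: $- \frac{884}{9} \approx -98.222$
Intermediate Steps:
$t{\left(T \right)} = T^{2}$
$a{\left(R,X \right)} = -24$
$Z{\left(s,u \right)} = u + 2 s$
$B{\left(U,E \right)} = \frac{25 + U}{E + U}$ ($B{\left(U,E \right)} = \frac{U + 5^{2}}{E + U} = \frac{U + 25}{E + U} = \frac{25 + U}{E + U}$)
$\left(a{\left(A,-1 \right)} + Z{\left(2,-6 \right)}\right) B{\left(9,0 \right)} = \left(-24 + \left(-6 + 2 \cdot 2\right)\right) \frac{25 + 9}{0 + 9} = \left(-24 + \left(-6 + 4\right)\right) \frac{1}{9} \cdot 34 = \left(-24 - 2\right) \frac{1}{9} \cdot 34 = \left(-26\right) \frac{34}{9} = - \frac{884}{9}$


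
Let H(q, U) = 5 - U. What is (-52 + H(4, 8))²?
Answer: 3025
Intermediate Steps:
(-52 + H(4, 8))² = (-52 + (5 - 1*8))² = (-52 + (5 - 8))² = (-52 - 3)² = (-55)² = 3025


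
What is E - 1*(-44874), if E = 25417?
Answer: 70291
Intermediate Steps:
E - 1*(-44874) = 25417 - 1*(-44874) = 25417 + 44874 = 70291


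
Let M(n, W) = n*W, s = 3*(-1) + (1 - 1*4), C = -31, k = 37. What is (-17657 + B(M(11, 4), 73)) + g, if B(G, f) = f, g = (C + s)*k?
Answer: -18953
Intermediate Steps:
s = -6 (s = -3 + (1 - 4) = -3 - 3 = -6)
M(n, W) = W*n
g = -1369 (g = (-31 - 6)*37 = -37*37 = -1369)
(-17657 + B(M(11, 4), 73)) + g = (-17657 + 73) - 1369 = -17584 - 1369 = -18953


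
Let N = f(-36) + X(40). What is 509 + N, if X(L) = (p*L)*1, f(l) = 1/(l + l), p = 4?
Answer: 48167/72 ≈ 668.99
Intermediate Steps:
f(l) = 1/(2*l)
X(L) = 4*L (X(L) = (4*L)*1 = 4*L)
N = 11519/72 (N = (½)/(-36) + 4*40 = (½)*(-1/36) + 160 = -1/72 + 160 = 11519/72 ≈ 159.99)
509 + N = 509 + 11519/72 = 48167/72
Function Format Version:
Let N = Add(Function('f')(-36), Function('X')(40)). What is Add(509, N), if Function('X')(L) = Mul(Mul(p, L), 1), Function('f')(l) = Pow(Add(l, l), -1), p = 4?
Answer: Rational(48167, 72) ≈ 668.99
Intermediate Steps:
Function('f')(l) = Mul(Rational(1, 2), Pow(l, -1)) (Function('f')(l) = Pow(Mul(2, l), -1) = Mul(Rational(1, 2), Pow(l, -1)))
Function('X')(L) = Mul(4, L) (Function('X')(L) = Mul(Mul(4, L), 1) = Mul(4, L))
N = Rational(11519, 72) (N = Add(Mul(Rational(1, 2), Pow(-36, -1)), Mul(4, 40)) = Add(Mul(Rational(1, 2), Rational(-1, 36)), 160) = Add(Rational(-1, 72), 160) = Rational(11519, 72) ≈ 159.99)
Add(509, N) = Add(509, Rational(11519, 72)) = Rational(48167, 72)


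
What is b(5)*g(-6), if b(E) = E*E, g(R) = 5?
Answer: 125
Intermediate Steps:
b(E) = E²
b(5)*g(-6) = 5²*5 = 25*5 = 125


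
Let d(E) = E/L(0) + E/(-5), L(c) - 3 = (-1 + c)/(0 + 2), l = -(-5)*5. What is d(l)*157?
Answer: 785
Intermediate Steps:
l = 25 (l = -1*(-25) = 25)
L(c) = 5/2 + c/2 (L(c) = 3 + (-1 + c)/(0 + 2) = 3 + (-1 + c)/2 = 3 + (-1 + c)*(½) = 3 + (-½ + c/2) = 5/2 + c/2)
d(E) = E/5 (d(E) = E/(5/2 + (½)*0) + E/(-5) = E/(5/2 + 0) + E*(-⅕) = E/(5/2) - E/5 = E*(⅖) - E/5 = 2*E/5 - E/5 = E/5)
d(l)*157 = ((⅕)*25)*157 = 5*157 = 785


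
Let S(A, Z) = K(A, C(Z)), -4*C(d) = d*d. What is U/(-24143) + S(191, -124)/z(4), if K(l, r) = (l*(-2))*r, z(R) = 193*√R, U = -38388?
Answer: 2533328008/665657 ≈ 3805.8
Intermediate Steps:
C(d) = -d²/4 (C(d) = -d*d/4 = -d²/4)
K(l, r) = -2*l*r (K(l, r) = (-2*l)*r = -2*l*r)
S(A, Z) = A*Z²/2 (S(A, Z) = -2*A*(-Z²/4) = A*Z²/2)
U/(-24143) + S(191, -124)/z(4) = -38388/(-24143) + ((½)*191*(-124)²)/((193*√4)) = -38388*(-1/24143) + ((½)*191*15376)/((193*2)) = 5484/3449 + 1468408/386 = 5484/3449 + 1468408*(1/386) = 5484/3449 + 734204/193 = 2533328008/665657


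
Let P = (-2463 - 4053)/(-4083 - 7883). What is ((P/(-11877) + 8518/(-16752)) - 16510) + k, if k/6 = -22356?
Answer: -29888233255589371/198399774072 ≈ -1.5065e+5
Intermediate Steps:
k = -134136 (k = 6*(-22356) = -134136)
P = 3258/5983 (P = -6516/(-11966) = -6516*(-1/11966) = 3258/5983 ≈ 0.54454)
((P/(-11877) + 8518/(-16752)) - 16510) + k = (((3258/5983)/(-11877) + 8518/(-16752)) - 16510) - 134136 = (((3258/5983)*(-1/11877) + 8518*(-1/16752)) - 16510) - 134136 = ((-1086/23686697 - 4259/8376) - 16510) - 134136 = (-100890738859/198399774072 - 16510) - 134136 = -3275681160667579/198399774072 - 134136 = -29888233255589371/198399774072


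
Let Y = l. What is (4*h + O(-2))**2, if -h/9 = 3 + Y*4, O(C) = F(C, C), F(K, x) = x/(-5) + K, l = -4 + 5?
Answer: 1607824/25 ≈ 64313.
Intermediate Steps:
l = 1
F(K, x) = K - x/5 (F(K, x) = -x/5 + K = K - x/5)
O(C) = 4*C/5 (O(C) = C - C/5 = 4*C/5)
Y = 1
h = -63 (h = -9*(3 + 1*4) = -9*(3 + 4) = -9*7 = -63)
(4*h + O(-2))**2 = (4*(-63) + (4/5)*(-2))**2 = (-252 - 8/5)**2 = (-1268/5)**2 = 1607824/25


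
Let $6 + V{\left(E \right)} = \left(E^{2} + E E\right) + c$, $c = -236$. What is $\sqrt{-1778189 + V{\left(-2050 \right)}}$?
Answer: $\sqrt{6626569} \approx 2574.2$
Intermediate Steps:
$V{\left(E \right)} = -242 + 2 E^{2}$ ($V{\left(E \right)} = -6 - \left(236 - E^{2} - E E\right) = -6 + \left(\left(E^{2} + E^{2}\right) - 236\right) = -6 + \left(2 E^{2} - 236\right) = -6 + \left(-236 + 2 E^{2}\right) = -242 + 2 E^{2}$)
$\sqrt{-1778189 + V{\left(-2050 \right)}} = \sqrt{-1778189 - \left(242 - 2 \left(-2050\right)^{2}\right)} = \sqrt{-1778189 + \left(-242 + 2 \cdot 4202500\right)} = \sqrt{-1778189 + \left(-242 + 8405000\right)} = \sqrt{-1778189 + 8404758} = \sqrt{6626569}$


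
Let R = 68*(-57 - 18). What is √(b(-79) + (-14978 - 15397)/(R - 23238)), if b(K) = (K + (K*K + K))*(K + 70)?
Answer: 3*I*√542756703278/9446 ≈ 233.98*I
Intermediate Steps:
R = -5100 (R = 68*(-75) = -5100)
b(K) = (70 + K)*(K² + 2*K) (b(K) = (K + (K² + K))*(70 + K) = (K + (K + K²))*(70 + K) = (K² + 2*K)*(70 + K) = (70 + K)*(K² + 2*K))
√(b(-79) + (-14978 - 15397)/(R - 23238)) = √(-79*(140 + (-79)² + 72*(-79)) + (-14978 - 15397)/(-5100 - 23238)) = √(-79*(140 + 6241 - 5688) - 30375/(-28338)) = √(-79*693 - 30375*(-1/28338)) = √(-54747 + 10125/9446) = √(-517130037/9446) = 3*I*√542756703278/9446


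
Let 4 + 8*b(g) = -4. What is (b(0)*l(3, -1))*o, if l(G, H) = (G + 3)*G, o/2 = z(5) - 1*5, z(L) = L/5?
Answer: 144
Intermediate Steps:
z(L) = L/5 (z(L) = L*(⅕) = L/5)
b(g) = -1 (b(g) = -½ + (⅛)*(-4) = -½ - ½ = -1)
o = -8 (o = 2*((⅕)*5 - 1*5) = 2*(1 - 5) = 2*(-4) = -8)
l(G, H) = G*(3 + G) (l(G, H) = (3 + G)*G = G*(3 + G))
(b(0)*l(3, -1))*o = -3*(3 + 3)*(-8) = -3*6*(-8) = -1*18*(-8) = -18*(-8) = 144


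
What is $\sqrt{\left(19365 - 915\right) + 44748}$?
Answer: $3 \sqrt{7022} \approx 251.39$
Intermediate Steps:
$\sqrt{\left(19365 - 915\right) + 44748} = \sqrt{18450 + 44748} = \sqrt{63198} = 3 \sqrt{7022}$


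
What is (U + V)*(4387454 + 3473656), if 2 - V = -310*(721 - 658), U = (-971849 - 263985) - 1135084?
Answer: -18484503998460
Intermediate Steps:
U = -2370918 (U = -1235834 - 1135084 = -2370918)
V = 19532 (V = 2 - (-310)*(721 - 658) = 2 - (-310)*63 = 2 - 1*(-19530) = 2 + 19530 = 19532)
(U + V)*(4387454 + 3473656) = (-2370918 + 19532)*(4387454 + 3473656) = -2351386*7861110 = -18484503998460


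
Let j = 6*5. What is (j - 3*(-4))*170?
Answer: 7140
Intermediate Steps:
j = 30
(j - 3*(-4))*170 = (30 - 3*(-4))*170 = (30 + 12)*170 = 42*170 = 7140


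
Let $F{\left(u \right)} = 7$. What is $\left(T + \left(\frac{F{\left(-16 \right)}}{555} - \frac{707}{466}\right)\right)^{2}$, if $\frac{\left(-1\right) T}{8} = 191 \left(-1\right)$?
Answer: $\frac{155865079429365289}{66889476900} \approx 2.3302 \cdot 10^{6}$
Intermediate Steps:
$T = 1528$ ($T = - 8 \cdot 191 \left(-1\right) = \left(-8\right) \left(-191\right) = 1528$)
$\left(T + \left(\frac{F{\left(-16 \right)}}{555} - \frac{707}{466}\right)\right)^{2} = \left(1528 + \left(\frac{7}{555} - \frac{707}{466}\right)\right)^{2} = \left(1528 - \frac{389123}{258630}\right)^{2} = \left(\frac{394797517}{258630}\right)^{2} = \frac{155865079429365289}{66889476900}$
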